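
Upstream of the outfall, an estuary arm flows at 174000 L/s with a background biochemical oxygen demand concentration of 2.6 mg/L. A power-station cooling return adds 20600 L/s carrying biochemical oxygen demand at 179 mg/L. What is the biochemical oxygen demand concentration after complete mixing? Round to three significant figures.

21.3 mg/L

Mixed concentration C = ΣQC/ΣQ = (174000·2.600 + 20600·179.0) / 194600 = 4140000/194600 = 21.27 mg/L.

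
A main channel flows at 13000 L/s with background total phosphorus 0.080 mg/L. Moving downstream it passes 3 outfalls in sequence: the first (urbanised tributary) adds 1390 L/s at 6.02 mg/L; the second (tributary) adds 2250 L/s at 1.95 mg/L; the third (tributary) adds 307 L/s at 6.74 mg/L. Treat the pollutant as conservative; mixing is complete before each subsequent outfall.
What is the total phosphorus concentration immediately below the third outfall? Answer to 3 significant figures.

0.936 mg/L

After outfall 1: Q = 13000 + 1390 = 14390 L/s; C = (13000·0.08000 + 1390·6.020)/14390 = 0.6538 mg/L.
After outfall 2: Q = 14390 + 2250 = 16640 L/s; C = (14390·0.6538 + 2250·1.950)/16640 = 0.8290 mg/L.
After outfall 3: Q = 16640 + 307.0 = 16950 L/s; C = (16640·0.8290 + 307.0·6.740)/16950 = 0.9361 mg/L.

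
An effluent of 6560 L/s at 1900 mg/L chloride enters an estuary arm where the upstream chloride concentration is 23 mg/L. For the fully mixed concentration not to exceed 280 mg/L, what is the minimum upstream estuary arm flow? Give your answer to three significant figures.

Set C_mix = 280: (Q·23.00 + 6560·1900) / (Q + 6560) = 280
→ Q = 6560·(1900 − 280)/(280 − 23.00) = 41350 L/s.

41400 L/s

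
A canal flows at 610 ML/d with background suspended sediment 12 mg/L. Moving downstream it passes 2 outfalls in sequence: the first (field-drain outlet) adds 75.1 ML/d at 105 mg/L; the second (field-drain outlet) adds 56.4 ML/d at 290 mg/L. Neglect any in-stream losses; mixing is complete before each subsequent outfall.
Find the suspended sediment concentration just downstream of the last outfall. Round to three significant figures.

42.6 mg/L

Outfall 1: combined Q = 685.1 ML/d; C = (610.0·12.00 + 75.10·105.0)/685.1 = 22.19 mg/L.
Outfall 2: combined Q = 741.5 ML/d; C = (685.1·22.19 + 56.40·290.0)/741.5 = 42.56 mg/L.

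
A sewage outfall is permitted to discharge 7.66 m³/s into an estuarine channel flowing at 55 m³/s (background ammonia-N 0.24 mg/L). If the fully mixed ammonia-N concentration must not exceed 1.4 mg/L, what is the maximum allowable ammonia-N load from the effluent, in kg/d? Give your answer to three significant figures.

6440 kg/d

Mass balance at the limit: 55.00·0.2400 + 7.660·Cₑ = 62.66·1.4 → Cₑ = 9.729 mg/L.
Load = 7.660 m³/s × 9.729 g/m³ × 86 400 s/d = 6439 kg/d.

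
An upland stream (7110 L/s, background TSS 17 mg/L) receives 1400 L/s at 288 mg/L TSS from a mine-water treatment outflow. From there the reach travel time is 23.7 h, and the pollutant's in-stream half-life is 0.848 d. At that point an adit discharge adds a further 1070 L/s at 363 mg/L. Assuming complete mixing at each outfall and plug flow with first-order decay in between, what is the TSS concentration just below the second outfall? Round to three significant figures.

Flow-weighted average: C = (7110·17.00 + 1400·288.0) / 8510 = 524100/8510 = 61.58 mg/L; combined flow 8510 L/s.
Half-life 0.848 d → k = ln 2 / 0.848 = 0.8174 d⁻¹.
Applying C = C₀e^(−kt): 61.58 × 0.4461 = 27.47 mg/L.
Second outfall: C = (8510·27.47 + 1070·363.0)/9580 = 64.95 mg/L.

64.9 mg/L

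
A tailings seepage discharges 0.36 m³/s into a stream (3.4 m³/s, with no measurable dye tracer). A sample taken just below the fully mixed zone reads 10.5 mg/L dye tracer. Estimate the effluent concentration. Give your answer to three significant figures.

110 mg/L

Mass balance: 3.400·0 + 0.3600·Cₑ = 3.760·10.50
→ Cₑ = (3.760·10.50 − 3.400·0) / 0.3600 = 109.7 mg/L.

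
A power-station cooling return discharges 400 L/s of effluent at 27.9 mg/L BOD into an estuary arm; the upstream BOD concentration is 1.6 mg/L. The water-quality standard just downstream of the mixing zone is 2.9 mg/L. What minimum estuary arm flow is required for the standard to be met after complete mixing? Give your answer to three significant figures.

Set C_mix = 2.9: (Q·1.600 + 400.0·27.90) / (Q + 400.0) = 2.9
→ Q = 400.0·(27.90 − 2.9)/(2.9 − 1.600) = 7692 L/s.

7690 L/s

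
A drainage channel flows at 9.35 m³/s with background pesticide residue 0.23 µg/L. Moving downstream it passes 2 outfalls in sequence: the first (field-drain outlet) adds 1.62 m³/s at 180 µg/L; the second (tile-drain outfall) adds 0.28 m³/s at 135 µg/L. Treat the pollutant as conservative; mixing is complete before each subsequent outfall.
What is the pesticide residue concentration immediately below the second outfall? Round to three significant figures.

29.5 µg/L

Below outfall 1: Q → 10.97 m³/s, C = (9.350·0.2300 + 1.620·180.0)/10.97 = 26.78 µg/L.
Below outfall 2: Q → 11.25 m³/s, C = (10.97·26.78 + 0.2800·135.0)/11.25 = 29.47 µg/L.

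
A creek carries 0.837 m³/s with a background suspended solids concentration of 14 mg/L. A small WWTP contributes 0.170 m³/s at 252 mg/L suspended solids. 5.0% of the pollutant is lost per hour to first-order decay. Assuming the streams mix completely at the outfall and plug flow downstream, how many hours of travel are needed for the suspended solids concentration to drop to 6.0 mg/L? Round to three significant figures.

42.9 h

After mixing, C = (0.8370·14.00 + 0.1700·252.0) / 1.007 = 54.56/1.007 = 54.18 mg/L.
5.0%/h lost → k = −ln(1 − 0.05) = 0.05129 h⁻¹.
54.18·exp(−k·t) = 6.0 → t = ln(54.18/6.0)/k = 154400 s = 42.90 h.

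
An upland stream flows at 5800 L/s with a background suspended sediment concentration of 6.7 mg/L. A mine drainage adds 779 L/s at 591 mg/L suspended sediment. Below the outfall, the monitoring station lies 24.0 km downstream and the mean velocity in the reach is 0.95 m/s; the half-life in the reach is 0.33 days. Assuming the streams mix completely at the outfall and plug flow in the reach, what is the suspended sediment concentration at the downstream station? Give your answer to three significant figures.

Conservation of mass: C = (5800·6.700 + 779.0·591.0) / 6579 = 499200/6579 = 75.89 mg/L.
Travel time t = 24.0·1000 / 0.95 = 25260 s = 7.018 h.
Half-life 0.33 d → k = ln 2 / 0.33 = 2.100 d⁻¹.
First-order decay: C = 75.89·exp(−k·t) = 75.89·0.5411 = 41.06 mg/L.

41.1 mg/L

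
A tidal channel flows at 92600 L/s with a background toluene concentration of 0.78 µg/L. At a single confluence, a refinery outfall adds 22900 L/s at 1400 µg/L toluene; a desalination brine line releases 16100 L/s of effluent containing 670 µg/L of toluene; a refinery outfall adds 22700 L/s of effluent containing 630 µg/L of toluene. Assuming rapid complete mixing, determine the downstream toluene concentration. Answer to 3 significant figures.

After mixing, C = (92600·0.7800 + 22900·1400 + 16100·670.0 + 22700·630.0) / 154300 = 57220000/154300 = 370.8 µg/L.

371 µg/L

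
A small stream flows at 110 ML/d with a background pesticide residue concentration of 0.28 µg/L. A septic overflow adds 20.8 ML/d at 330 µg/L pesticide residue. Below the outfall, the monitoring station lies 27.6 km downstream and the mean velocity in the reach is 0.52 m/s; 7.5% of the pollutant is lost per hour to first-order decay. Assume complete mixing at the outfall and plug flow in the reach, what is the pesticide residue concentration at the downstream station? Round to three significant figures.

Flow-weighted average: C = (110.0·0.2800 + 20.80·330.0) / 130.8 = 6895/130.8 = 52.71 µg/L.
Travel time t = 27.6·1000 / 0.52 = 53080 s = 14.74 h.
7.5%/h lost → k = −ln(1 − 0.075) = 0.07796 h⁻¹.
First-order decay: C = 52.71·exp(−k·t) = 52.71·0.3168 = 16.70 µg/L.

16.7 µg/L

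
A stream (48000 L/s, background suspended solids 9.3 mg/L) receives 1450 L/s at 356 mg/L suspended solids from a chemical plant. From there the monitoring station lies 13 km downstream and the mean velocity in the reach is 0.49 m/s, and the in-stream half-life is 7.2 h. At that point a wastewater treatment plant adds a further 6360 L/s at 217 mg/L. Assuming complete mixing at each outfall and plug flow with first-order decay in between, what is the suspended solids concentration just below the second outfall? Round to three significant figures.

Mixed concentration C = ΣQC/ΣQ = (48000·9.300 + 1450·356.0) / 49450 = 962600/49450 = 19.47 mg/L; combined flow 49450 L/s.
Travel time t = 13·1000 / 0.49 = 26530 s = 7.370 h.
Half-life 7.2 h → k = ln 2 / 7.2 = 0.09627 h⁻¹ = 2.310 d⁻¹.
After decay, C = 19.47 × e^(−kt) = 19.47 × 0.4919 = 9.575 mg/L.
Second outfall: C = (49450·9.575 + 6360·217.0)/55810 = 33.21 mg/L.

33.2 mg/L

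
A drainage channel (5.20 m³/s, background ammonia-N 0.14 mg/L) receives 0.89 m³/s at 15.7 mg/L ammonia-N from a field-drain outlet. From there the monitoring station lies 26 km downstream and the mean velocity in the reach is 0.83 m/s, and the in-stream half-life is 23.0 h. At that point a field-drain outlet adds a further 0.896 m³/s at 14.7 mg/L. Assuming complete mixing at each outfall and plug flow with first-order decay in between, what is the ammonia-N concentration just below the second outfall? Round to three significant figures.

3.50 mg/L

Flow-weighted average: C = (5.200·0.1400 + 0.8900·15.70) / 6.090 = 14.70/6.090 = 2.414 mg/L; combined flow 6.090 m³/s.
Travel time t = 26·1000 / 0.83 = 31330 s = 8.701 h.
Half-life 23.0 h → k = ln 2 / 23.0 = 0.03014 h⁻¹ = 0.7233 d⁻¹.
First-order decay: C = 2.414·exp(−k·t) = 2.414·0.7693 = 1.857 mg/L.
At the second outfall, C = (6.090·1.857 + 0.8960·14.70) / (6.090 + 0.8960) = 3.504 mg/L.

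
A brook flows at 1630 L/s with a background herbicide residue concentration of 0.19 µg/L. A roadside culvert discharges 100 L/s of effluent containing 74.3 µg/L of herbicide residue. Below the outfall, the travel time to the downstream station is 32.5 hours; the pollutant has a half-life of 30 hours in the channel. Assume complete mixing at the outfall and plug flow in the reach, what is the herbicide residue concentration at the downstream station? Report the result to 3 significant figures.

2.11 µg/L

After mixing, C = (1630·0.1900 + 100.0·74.30) / 1730 = 7740/1730 = 4.474 µg/L.
Half-life 30 h → k = ln 2 / 30 = 0.02310 h⁻¹ = 0.5545 d⁻¹.
After decay, C = 4.474 × e^(−kt) = 4.474 × 0.4719 = 2.111 µg/L.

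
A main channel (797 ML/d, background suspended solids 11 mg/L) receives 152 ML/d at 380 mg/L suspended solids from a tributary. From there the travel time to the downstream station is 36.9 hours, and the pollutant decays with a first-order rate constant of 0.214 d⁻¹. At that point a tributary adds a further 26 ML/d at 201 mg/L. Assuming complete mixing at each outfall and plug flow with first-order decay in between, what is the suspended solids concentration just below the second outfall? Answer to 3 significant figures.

Conservation of mass: C = (797.0·11.00 + 152.0·380.0) / 949.0 = 66530/949.0 = 70.10 mg/L; combined flow 949.0 ML/d.
Applying C = C₀e^(−kt): 70.10 × 0.7196 = 50.45 mg/L.
Second outfall: C = (949.0·50.45 + 26.00·201.0)/975.0 = 54.46 mg/L.

54.5 mg/L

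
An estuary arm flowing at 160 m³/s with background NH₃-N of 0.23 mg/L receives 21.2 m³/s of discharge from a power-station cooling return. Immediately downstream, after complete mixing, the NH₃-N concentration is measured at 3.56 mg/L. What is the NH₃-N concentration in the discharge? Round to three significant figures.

Mass balance: 160.0·0.2300 + 21.20·Cₑ = 181.2·3.560
→ Cₑ = (181.2·3.560 − 160.0·0.2300) / 21.20 = 28.69 mg/L.

28.7 mg/L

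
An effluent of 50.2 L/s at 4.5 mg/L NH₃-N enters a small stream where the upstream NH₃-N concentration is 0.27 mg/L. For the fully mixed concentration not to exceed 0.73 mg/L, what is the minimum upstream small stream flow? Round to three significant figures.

411 L/s

Set C_mix = 0.73: (Q·0.2700 + 50.20·4.500) / (Q + 50.20) = 0.73
→ Q = 50.20·(4.500 − 0.73)/(0.73 − 0.2700) = 411.4 L/s.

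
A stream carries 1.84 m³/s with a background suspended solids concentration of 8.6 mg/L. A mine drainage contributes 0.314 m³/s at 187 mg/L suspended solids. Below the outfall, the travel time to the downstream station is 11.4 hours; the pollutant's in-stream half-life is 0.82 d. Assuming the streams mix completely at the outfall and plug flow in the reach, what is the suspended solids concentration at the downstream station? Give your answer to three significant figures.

23.2 mg/L

Flow-weighted average: C = (1.840·8.600 + 0.3140·187.0) / 2.154 = 74.54/2.154 = 34.61 mg/L.
Half-life 0.82 d → k = ln 2 / 0.82 = 0.8453 d⁻¹.
Applying C = C₀e^(−kt): 34.61 × 0.6693 = 23.16 mg/L.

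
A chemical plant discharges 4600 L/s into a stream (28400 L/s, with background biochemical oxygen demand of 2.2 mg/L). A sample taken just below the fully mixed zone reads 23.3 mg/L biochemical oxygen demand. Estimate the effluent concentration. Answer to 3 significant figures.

Mass balance: 28400·2.200 + 4600·Cₑ = 33000·23.30
→ Cₑ = (33000·23.30 − 28400·2.200) / 4600 = 153.6 mg/L.

154 mg/L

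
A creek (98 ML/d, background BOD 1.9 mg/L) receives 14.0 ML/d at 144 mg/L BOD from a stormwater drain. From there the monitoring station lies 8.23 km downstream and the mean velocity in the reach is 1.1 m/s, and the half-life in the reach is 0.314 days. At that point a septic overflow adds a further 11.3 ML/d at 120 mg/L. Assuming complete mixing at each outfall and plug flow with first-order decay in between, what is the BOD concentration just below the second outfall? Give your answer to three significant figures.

Mixed concentration C = ΣQC/ΣQ = (98.00·1.900 + 14.00·144.0) / 112.0 = 2202/112.0 = 19.66 mg/L; combined flow 112.0 ML/d.
Travel time t = 8.23·1000 / 1.1 = 7482 s = 2.078 h.
Half-life 0.314 d → k = ln 2 / 0.314 = 2.207 d⁻¹.
Applying C = C₀e^(−kt): 19.66 × 0.8260 = 16.24 mg/L.
Second outfall: C = (112.0·16.24 + 11.30·120.0)/123.3 = 25.75 mg/L.

25.8 mg/L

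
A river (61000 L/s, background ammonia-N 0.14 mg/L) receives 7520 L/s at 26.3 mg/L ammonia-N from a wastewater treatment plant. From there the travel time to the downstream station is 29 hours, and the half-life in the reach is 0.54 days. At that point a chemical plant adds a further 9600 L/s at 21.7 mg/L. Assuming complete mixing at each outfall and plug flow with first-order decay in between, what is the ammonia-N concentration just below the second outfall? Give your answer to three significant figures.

3.23 mg/L

Conservation of mass: C = (61000·0.1400 + 7520·26.30) / 68520 = 206300/68520 = 3.011 mg/L; combined flow 68520 L/s.
Half-life 0.54 d → k = ln 2 / 0.54 = 1.284 d⁻¹.
First-order decay: C = 3.011·exp(−k·t) = 3.011·0.2120 = 0.6384 mg/L.
At the second outfall, C = (68520·0.6384 + 9600·21.70) / (68520 + 9600) = 3.227 mg/L.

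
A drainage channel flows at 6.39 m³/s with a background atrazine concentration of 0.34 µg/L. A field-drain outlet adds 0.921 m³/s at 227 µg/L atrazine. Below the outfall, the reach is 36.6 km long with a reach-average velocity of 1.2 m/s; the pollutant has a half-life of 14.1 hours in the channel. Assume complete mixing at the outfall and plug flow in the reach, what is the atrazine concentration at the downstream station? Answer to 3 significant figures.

Conservation of mass: C = (6.390·0.3400 + 0.9210·227.0) / 7.311 = 211.2/7.311 = 28.89 µg/L.
Travel time t = 36.6·1000 / 1.2 = 30500 s = 8.472 h.
Half-life 14.1 h → k = ln 2 / 14.1 = 0.04916 h⁻¹ = 1.180 d⁻¹.
Applying C = C₀e^(−kt): 28.89 × 0.6594 = 19.05 µg/L.

19.1 µg/L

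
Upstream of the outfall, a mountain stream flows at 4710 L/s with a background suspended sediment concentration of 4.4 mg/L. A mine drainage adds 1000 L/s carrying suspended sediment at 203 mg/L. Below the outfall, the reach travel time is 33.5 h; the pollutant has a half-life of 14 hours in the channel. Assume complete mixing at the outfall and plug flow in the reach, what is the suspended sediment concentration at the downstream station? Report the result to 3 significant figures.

Flow-weighted average: C = (4710·4.400 + 1000·203.0) / 5710 = 223700/5710 = 39.18 mg/L.
Half-life 14 h → k = ln 2 / 14 = 0.04951 h⁻¹ = 1.188 d⁻¹.
Decay over the reach: 39.18·exp(−kt) = 39.18·0.1904 = 7.460 mg/L.

7.46 mg/L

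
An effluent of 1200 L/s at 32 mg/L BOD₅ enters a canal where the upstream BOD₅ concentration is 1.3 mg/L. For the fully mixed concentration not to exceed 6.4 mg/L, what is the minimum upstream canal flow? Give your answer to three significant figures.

6020 L/s

Set C_mix = 6.4: (Q·1.300 + 1200·32.00) / (Q + 1200) = 6.4
→ Q = 1200·(32.00 − 6.4)/(6.4 − 1.300) = 6024 L/s.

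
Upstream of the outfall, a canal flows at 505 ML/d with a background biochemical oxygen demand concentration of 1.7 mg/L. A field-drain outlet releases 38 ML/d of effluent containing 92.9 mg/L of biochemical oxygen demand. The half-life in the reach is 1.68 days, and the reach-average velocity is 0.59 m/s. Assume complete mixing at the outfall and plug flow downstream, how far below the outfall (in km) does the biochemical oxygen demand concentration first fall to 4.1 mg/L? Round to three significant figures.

Mass balance: C = (505.0·1.700 + 38.00·92.90) / 543.0 = 4389/543.0 = 8.082 mg/L.
Half-life 1.68 d → k = ln 2 / 1.68 = 0.4126 d⁻¹.
Set 8.082·exp(−k·t) = 4.1 → t = ln(8.082/4.1)/k = 142100 s = 39.48 h.
Distance = v·t = 0.59·142100 = 83850 m = 83.85 km.

83.9 km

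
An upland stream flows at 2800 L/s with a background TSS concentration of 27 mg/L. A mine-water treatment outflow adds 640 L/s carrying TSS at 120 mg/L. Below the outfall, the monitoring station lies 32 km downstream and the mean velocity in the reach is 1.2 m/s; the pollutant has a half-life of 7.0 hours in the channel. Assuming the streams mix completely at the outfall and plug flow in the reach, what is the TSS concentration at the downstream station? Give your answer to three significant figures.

Conservation of mass: C = (2800·27.00 + 640.0·120.0) / 3440 = 152400/3440 = 44.30 mg/L.
Travel time t = 32·1000 / 1.2 = 26670 s = 7.407 h.
Half-life 7.0 h → k = ln 2 / 7.0 = 0.09902 h⁻¹ = 2.377 d⁻¹.
Decay over the reach: 44.30·exp(−kt) = 44.30·0.4802 = 21.28 mg/L.

21.3 mg/L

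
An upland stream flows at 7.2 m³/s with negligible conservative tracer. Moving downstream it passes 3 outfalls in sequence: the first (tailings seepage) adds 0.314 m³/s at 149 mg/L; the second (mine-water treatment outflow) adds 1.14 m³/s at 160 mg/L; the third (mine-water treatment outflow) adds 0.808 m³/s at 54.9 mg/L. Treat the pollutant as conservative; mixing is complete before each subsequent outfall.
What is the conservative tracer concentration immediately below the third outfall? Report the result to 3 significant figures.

28.9 mg/L

Outfall 1: combined Q = 7.514 m³/s; C = (7.200·0 + 0.3140·149.0)/7.514 = 6.227 mg/L.
Outfall 2: combined Q = 8.654 m³/s; C = (7.514·6.227 + 1.140·160.0)/8.654 = 26.48 mg/L.
Outfall 3: combined Q = 9.462 m³/s; C = (8.654·26.48 + 0.8080·54.90)/9.462 = 28.91 mg/L.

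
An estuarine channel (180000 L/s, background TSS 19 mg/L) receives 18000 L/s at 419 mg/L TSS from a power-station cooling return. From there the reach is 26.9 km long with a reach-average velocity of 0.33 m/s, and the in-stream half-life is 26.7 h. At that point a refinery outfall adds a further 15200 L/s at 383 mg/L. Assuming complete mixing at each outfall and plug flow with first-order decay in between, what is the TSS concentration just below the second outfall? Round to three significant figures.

Mass balance: C = (180000·19.00 + 18000·419.0) / 198000 = 10960000/198000 = 55.36 mg/L; combined flow 198000 L/s.
Travel time t = 26.9·1000 / 0.33 = 81520 s = 22.64 h.
Half-life 26.7 h → k = ln 2 / 26.7 = 0.02596 h⁻¹ = 0.6231 d⁻¹.
After decay, C = 55.36 × e^(−kt) = 55.36 × 0.5555 = 30.76 mg/L.
Second outfall: C = (198000·30.76 + 15200·383.0)/213200 = 55.87 mg/L.

55.9 mg/L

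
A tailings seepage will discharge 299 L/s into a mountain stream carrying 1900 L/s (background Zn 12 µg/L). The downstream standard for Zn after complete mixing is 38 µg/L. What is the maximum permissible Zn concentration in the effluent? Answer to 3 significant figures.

203 µg/L

At the limit, (Qr·Cr + Qe·Cₑ)/(Qr + Qe) = 38:
Cₑ = (2199·38 − 1900·12.00) / 299.0 = 203.2 µg/L.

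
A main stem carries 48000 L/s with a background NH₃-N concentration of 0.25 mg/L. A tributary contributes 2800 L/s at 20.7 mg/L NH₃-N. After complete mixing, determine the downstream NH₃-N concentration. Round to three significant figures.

After mixing, C = (48000·0.2500 + 2800·20.70) / 50800 = 69960/50800 = 1.377 mg/L.

1.38 mg/L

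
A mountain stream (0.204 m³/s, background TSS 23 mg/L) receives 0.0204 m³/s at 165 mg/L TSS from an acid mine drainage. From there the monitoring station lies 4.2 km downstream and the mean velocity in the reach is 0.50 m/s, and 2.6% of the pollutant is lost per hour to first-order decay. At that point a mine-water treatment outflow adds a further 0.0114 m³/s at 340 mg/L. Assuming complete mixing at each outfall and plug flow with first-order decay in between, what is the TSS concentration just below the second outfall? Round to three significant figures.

48.6 mg/L

After mixing, C = (0.2040·23.00 + 0.02040·165.0) / 0.2244 = 8.058/0.2244 = 35.91 mg/L; combined flow 0.2244 m³/s.
Travel time t = 4.2·1000 / 0.50 = 8400 s = 2.333 h.
2.6%/h lost → k = −ln(1 − 0.026) = 0.02634 h⁻¹.
Decay over the reach: 35.91·exp(−kt) = 35.91·0.9404 = 33.77 mg/L.
At the second outfall, C = (0.2244·33.77 + 0.01140·340.0) / (0.2244 + 0.01140) = 48.57 mg/L.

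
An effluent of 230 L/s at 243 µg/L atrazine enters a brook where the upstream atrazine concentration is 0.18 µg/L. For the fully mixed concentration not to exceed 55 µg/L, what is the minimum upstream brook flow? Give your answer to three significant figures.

Set C_mix = 55: (Q·0.1800 + 230.0·243.0) / (Q + 230.0) = 55
→ Q = 230.0·(243.0 − 55)/(55 − 0.1800) = 788.8 L/s.

789 L/s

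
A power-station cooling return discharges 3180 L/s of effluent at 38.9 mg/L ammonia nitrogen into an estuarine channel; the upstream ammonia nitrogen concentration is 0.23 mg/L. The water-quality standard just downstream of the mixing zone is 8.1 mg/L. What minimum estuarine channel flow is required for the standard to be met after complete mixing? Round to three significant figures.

Set C_mix = 8.1: (Q·0.2300 + 3180·38.90) / (Q + 3180) = 8.1
→ Q = 3180·(38.90 − 8.1)/(8.1 − 0.2300) = 12450 L/s.

12400 L/s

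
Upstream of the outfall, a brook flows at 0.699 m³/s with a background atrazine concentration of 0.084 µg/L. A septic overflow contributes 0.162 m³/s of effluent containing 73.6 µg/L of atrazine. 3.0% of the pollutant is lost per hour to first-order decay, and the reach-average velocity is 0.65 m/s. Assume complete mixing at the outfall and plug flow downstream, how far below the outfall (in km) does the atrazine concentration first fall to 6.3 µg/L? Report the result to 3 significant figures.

60.9 km

Mixed concentration C = ΣQC/ΣQ = (0.6990·0.08400 + 0.1620·73.60) / 0.8610 = 11.98/0.8610 = 13.92 µg/L.
3.0%/h lost → k = −ln(1 − 0.03) = 0.03046 h⁻¹.
Set 13.92·exp(−k·t) = 6.3 → t = ln(13.92/6.3)/k = 93670 s = 26.02 h.
Distance = v·t = 0.65·93670 = 60880 m = 60.88 km.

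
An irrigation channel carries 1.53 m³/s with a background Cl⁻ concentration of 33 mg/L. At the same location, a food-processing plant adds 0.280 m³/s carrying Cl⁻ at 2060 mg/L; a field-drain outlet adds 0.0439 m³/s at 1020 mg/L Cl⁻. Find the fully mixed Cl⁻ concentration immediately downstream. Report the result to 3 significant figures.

363 mg/L

Flow-weighted average: C = (1.530·33.00 + 0.2800·2060 + 0.04390·1020) / 1.854 = 672.1/1.854 = 362.5 mg/L.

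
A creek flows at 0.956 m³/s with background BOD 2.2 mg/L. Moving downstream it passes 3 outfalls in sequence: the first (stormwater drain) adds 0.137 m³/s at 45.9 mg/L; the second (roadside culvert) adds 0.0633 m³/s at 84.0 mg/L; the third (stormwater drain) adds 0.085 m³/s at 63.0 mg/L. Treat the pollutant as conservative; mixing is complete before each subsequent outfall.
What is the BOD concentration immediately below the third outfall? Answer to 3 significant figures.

Outfall 1: combined Q = 1.093 m³/s; C = (0.9560·2.200 + 0.1370·45.90)/1.093 = 7.677 mg/L.
Outfall 2: combined Q = 1.156 m³/s; C = (1.093·7.677 + 0.06330·84.00)/1.156 = 11.86 mg/L.
Outfall 3: combined Q = 1.241 m³/s; C = (1.156·11.86 + 0.08500·63.00)/1.241 = 15.36 mg/L.

15.4 mg/L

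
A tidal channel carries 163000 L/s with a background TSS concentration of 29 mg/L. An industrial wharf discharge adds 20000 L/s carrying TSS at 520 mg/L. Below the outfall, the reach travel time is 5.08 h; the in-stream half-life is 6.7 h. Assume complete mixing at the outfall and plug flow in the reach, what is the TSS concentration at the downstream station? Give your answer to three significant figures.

48.9 mg/L

After mixing, C = (163000·29.00 + 20000·520.0) / 183000 = 15130000/183000 = 82.66 mg/L.
Half-life 6.7 h → k = ln 2 / 6.7 = 0.1035 h⁻¹ = 2.483 d⁻¹.
First-order decay: C = 82.66·exp(−k·t) = 82.66·0.5912 = 48.87 mg/L.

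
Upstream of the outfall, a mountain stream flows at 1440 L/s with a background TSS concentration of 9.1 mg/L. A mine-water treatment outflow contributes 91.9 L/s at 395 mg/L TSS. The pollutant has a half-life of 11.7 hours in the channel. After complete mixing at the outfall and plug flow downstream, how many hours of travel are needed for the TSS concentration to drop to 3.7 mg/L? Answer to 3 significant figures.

36.5 h

After mixing, C = (1440·9.100 + 91.90·395.0) / 1532 = 49400/1532 = 32.25 mg/L.
Half-life 11.7 h → k = ln 2 / 11.7 = 0.05924 h⁻¹ = 1.422 d⁻¹.
32.25·exp(−k·t) = 3.7 → t = ln(32.25/3.7)/k = 131600 s = 36.55 h.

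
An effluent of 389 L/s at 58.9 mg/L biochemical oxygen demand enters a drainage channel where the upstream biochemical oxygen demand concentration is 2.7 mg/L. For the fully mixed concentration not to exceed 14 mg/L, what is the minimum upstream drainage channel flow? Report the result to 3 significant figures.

Set C_mix = 14: (Q·2.700 + 389.0·58.90) / (Q + 389.0) = 14
→ Q = 389.0·(58.90 − 14)/(14 − 2.700) = 1546 L/s.

1550 L/s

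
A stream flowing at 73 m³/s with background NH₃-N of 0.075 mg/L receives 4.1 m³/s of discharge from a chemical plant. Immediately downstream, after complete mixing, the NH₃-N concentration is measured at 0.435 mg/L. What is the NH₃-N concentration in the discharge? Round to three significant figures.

6.84 mg/L

Mass balance: 73.00·0.07500 + 4.100·Cₑ = 77.10·0.4350
→ Cₑ = (77.10·0.4350 − 73.00·0.07500) / 4.100 = 6.845 mg/L.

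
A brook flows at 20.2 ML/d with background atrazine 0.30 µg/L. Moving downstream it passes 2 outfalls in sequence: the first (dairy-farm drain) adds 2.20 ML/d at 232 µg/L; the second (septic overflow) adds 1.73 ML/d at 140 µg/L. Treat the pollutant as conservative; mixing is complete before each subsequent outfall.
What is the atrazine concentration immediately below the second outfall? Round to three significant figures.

31.4 µg/L

Below outfall 1: Q → 22.40 ML/d, C = (20.20·0.3000 + 2.200·232.0)/22.40 = 23.06 µg/L.
Below outfall 2: Q → 24.13 ML/d, C = (22.40·23.06 + 1.730·140.0)/24.13 = 31.44 µg/L.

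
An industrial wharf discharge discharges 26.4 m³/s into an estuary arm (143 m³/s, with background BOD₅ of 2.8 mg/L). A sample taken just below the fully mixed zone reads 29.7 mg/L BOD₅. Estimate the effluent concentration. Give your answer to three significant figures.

175 mg/L

Mass balance: 143.0·2.800 + 26.40·Cₑ = 169.4·29.70
→ Cₑ = (169.4·29.70 − 143.0·2.800) / 26.40 = 175.4 mg/L.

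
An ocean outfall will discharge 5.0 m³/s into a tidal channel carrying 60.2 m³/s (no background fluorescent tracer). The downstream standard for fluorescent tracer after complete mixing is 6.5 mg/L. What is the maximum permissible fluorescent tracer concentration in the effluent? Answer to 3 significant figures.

At the limit, (Qr·Cr + Qe·Cₑ)/(Qr + Qe) = 6.5:
Cₑ = (65.20·6.5 − 60.20·0) / 5.000 = 84.76 mg/L.

84.8 mg/L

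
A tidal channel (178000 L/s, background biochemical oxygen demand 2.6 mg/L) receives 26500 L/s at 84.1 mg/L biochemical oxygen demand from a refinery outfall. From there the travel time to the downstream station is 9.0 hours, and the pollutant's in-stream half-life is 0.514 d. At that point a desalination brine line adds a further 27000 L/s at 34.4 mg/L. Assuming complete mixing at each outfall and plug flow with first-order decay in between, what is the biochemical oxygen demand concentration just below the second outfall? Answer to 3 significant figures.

11.0 mg/L

Conservation of mass: C = (178000·2.600 + 26500·84.10) / 204500 = 2691000/204500 = 13.16 mg/L; combined flow 204500 L/s.
Half-life 0.514 d → k = ln 2 / 0.514 = 1.349 d⁻¹.
First-order decay: C = 13.16·exp(−k·t) = 13.16·0.6031 = 7.937 mg/L.
Second outfall: C = (204500·7.937 + 27000·34.40)/231500 = 11.02 mg/L.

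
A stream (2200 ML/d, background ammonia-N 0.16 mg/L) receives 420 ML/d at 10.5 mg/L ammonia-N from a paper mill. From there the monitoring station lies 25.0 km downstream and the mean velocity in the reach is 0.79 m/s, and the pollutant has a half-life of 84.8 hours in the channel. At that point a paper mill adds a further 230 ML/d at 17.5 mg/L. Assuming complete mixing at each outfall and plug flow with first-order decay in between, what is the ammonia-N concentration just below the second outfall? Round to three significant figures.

2.97 mg/L

Mixed concentration C = ΣQC/ΣQ = (2200·0.1600 + 420.0·10.50) / 2620 = 4762/2620 = 1.818 mg/L; combined flow 2620 ML/d.
Travel time t = 25.0·1000 / 0.79 = 31650 s = 8.790 h.
Half-life 84.8 h → k = ln 2 / 84.8 = 0.008174 h⁻¹ = 0.1962 d⁻¹.
After decay, C = 1.818 × e^(−kt) = 1.818 × 0.9307 = 1.692 mg/L.
Second outfall: C = (2620·1.692 + 230.0·17.50)/2850 = 2.967 mg/L.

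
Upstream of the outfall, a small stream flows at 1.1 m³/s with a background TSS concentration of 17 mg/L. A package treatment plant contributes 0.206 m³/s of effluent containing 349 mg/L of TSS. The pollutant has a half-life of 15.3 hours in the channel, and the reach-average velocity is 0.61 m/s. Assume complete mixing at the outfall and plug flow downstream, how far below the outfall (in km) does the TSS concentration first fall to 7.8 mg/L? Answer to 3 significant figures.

106 km

Flow-weighted average: C = (1.100·17.00 + 0.2060·349.0) / 1.306 = 90.59/1.306 = 69.37 mg/L.
Half-life 15.3 h → k = ln 2 / 15.3 = 0.04530 h⁻¹ = 1.087 d⁻¹.
Set 69.37·exp(−k·t) = 7.8 → t = ln(69.37/7.8)/k = 173700 s = 48.24 h.
Distance = v·t = 0.61·173700 = 105900 m = 105.9 km.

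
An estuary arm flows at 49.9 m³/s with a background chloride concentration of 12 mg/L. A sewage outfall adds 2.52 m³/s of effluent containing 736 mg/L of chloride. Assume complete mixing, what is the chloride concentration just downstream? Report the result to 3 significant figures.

Conservation of mass: C = (49.90·12.00 + 2.520·736.0) / 52.42 = 2454/52.42 = 46.81 mg/L.

46.8 mg/L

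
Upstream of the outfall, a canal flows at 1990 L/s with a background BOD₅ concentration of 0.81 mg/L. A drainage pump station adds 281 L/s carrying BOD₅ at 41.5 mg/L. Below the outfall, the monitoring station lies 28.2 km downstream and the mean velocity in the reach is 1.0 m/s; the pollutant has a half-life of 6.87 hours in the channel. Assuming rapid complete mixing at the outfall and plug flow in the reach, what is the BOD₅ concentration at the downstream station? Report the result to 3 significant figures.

Mass balance: C = (1990·0.8100 + 281.0·41.50) / 2271 = 13270/2271 = 5.845 mg/L.
Travel time t = 28.2·1000 / 1.0 = 28200 s = 7.833 h.
Half-life 6.87 h → k = ln 2 / 6.87 = 0.1009 h⁻¹ = 2.421 d⁻¹.
First-order decay: C = 5.845·exp(−k·t) = 5.845·0.4537 = 2.652 mg/L.

2.65 mg/L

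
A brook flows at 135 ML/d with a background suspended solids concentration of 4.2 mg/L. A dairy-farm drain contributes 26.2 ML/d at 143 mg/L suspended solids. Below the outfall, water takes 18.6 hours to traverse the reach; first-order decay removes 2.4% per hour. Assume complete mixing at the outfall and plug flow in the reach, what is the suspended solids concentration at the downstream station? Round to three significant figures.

Mass balance: C = (135.0·4.200 + 26.20·143.0) / 161.2 = 4314/161.2 = 26.76 mg/L.
2.4%/h lost → k = −ln(1 − 0.024) = 0.02429 h⁻¹.
Decay over the reach: 26.76·exp(−kt) = 26.76·0.6365 = 17.03 mg/L.

17.0 mg/L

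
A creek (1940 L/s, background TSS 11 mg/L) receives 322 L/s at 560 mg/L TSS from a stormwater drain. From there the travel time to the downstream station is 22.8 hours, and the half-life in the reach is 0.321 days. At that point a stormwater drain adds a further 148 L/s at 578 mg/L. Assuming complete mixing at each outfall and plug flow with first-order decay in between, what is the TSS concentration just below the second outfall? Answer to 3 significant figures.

Mixed concentration C = ΣQC/ΣQ = (1940·11.00 + 322.0·560.0) / 2262 = 201700/2262 = 89.15 mg/L; combined flow 2262 L/s.
Half-life 0.321 d → k = ln 2 / 0.321 = 2.159 d⁻¹.
After decay, C = 89.15 × e^(−kt) = 89.15 × 0.1286 = 11.46 mg/L.
Second outfall: C = (2262·11.46 + 148.0·578.0)/2410 = 46.25 mg/L.

46.3 mg/L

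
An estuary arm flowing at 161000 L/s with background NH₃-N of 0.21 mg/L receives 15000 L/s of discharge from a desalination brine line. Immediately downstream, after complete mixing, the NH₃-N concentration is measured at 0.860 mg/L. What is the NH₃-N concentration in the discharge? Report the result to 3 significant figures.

Mass balance: 161000·0.2100 + 15000·Cₑ = 176000·0.8600
→ Cₑ = (176000·0.8600 − 161000·0.2100) / 15000 = 7.837 mg/L.

7.84 mg/L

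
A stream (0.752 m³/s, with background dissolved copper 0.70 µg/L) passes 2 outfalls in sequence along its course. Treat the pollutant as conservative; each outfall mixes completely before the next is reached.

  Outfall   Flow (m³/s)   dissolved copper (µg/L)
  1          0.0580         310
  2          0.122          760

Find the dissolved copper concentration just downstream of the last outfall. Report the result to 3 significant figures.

After outfall 1: Q = 0.7520 + 0.05800 = 0.8100 m³/s; C = (0.7520·0.7000 + 0.05800·310.0)/0.8100 = 22.85 µg/L.
After outfall 2: Q = 0.8100 + 0.1220 = 0.9320 m³/s; C = (0.8100·22.85 + 0.1220·760.0)/0.9320 = 119.3 µg/L.

119 µg/L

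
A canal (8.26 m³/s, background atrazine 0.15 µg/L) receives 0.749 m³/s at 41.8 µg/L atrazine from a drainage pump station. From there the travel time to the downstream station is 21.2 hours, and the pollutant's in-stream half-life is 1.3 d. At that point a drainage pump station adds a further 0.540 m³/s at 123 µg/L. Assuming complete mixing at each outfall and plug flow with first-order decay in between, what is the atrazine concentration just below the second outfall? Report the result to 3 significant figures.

9.08 µg/L

Flow-weighted average: C = (8.260·0.1500 + 0.7490·41.80) / 9.009 = 32.55/9.009 = 3.613 µg/L; combined flow 9.009 m³/s.
Half-life 1.3 d → k = ln 2 / 1.3 = 0.5332 d⁻¹.
After decay, C = 3.613 × e^(−kt) = 3.613 × 0.6244 = 2.256 µg/L.
At the second outfall, C = (9.009·2.256 + 0.5400·123.0) / (9.009 + 0.5400) = 9.084 µg/L.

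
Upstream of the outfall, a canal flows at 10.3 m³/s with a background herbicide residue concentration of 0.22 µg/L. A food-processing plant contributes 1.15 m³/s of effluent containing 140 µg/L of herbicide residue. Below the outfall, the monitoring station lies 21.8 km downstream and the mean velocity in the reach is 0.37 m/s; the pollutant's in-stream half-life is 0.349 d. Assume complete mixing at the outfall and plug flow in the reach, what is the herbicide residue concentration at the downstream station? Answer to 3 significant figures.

3.68 µg/L

Mixed concentration C = ΣQC/ΣQ = (10.30·0.2200 + 1.150·140.0) / 11.45 = 163.3/11.45 = 14.26 µg/L.
Travel time t = 21.8·1000 / 0.37 = 58920 s = 16.37 h.
Half-life 0.349 d → k = ln 2 / 0.349 = 1.986 d⁻¹.
Decay over the reach: 14.26·exp(−kt) = 14.26·0.2581 = 3.680 µg/L.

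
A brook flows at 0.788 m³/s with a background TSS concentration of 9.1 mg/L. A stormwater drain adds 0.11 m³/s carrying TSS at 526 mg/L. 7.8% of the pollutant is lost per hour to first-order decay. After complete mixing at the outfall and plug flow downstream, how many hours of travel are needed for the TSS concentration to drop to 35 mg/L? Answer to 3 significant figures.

Mixed concentration C = ΣQC/ΣQ = (0.7880·9.100 + 0.1100·526.0) / 0.8980 = 65.03/0.8980 = 72.42 mg/L.
7.8%/h lost → k = −ln(1 − 0.078) = 0.08121 h⁻¹.
72.42·exp(−k·t) = 35 → t = ln(72.42/35)/k = 32230 s = 8.953 h.

8.95 h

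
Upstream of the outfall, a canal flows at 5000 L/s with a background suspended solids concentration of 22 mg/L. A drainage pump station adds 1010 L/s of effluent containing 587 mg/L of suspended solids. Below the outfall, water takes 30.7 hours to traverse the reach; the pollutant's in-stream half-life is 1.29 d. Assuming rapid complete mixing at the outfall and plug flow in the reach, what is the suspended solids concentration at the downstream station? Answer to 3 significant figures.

58.8 mg/L

Mass balance: C = (5000·22.00 + 1010·587.0) / 6010 = 702900/6010 = 117.0 mg/L.
Half-life 1.29 d → k = ln 2 / 1.29 = 0.5373 d⁻¹.
First-order decay: C = 117.0·exp(−k·t) = 117.0·0.5029 = 58.82 mg/L.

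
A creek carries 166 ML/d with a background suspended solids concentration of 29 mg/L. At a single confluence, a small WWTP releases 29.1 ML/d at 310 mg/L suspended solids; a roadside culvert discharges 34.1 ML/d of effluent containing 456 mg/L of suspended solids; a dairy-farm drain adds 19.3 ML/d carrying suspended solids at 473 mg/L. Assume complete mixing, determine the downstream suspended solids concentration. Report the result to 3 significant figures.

Mixed concentration C = ΣQC/ΣQ = (166.0·29.00 + 29.10·310.0 + 34.10·456.0 + 19.30·473.0) / 248.5 = 38510/248.5 = 155.0 mg/L.

155 mg/L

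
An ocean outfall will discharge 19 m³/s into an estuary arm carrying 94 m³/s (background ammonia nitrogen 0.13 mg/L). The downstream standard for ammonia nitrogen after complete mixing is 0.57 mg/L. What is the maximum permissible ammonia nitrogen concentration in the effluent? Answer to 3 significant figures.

At the limit, (Qr·Cr + Qe·Cₑ)/(Qr + Qe) = 0.57:
Cₑ = (113.0·0.57 − 94.00·0.1300) / 19.00 = 2.747 mg/L.

2.75 mg/L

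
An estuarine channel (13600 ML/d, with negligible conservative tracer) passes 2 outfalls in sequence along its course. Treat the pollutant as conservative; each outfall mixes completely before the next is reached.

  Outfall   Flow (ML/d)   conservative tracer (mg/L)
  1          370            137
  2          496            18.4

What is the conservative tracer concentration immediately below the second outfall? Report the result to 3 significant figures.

4.13 mg/L

After outfall 1: Q = 13600 + 370.0 = 13970 ML/d; C = (13600·0 + 370.0·137.0)/13970 = 3.628 mg/L.
After outfall 2: Q = 13970 + 496.0 = 14470 ML/d; C = (13970·3.628 + 496.0·18.40)/14470 = 4.135 mg/L.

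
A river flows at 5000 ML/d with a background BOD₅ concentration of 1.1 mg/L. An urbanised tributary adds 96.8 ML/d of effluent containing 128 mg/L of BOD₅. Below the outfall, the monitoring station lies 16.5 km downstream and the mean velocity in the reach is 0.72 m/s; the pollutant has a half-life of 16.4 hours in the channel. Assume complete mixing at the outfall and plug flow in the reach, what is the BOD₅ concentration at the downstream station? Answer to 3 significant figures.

2.68 mg/L

Flow-weighted average: C = (5000·1.100 + 96.80·128.0) / 5097 = 17890/5097 = 3.510 mg/L.
Travel time t = 16.5·1000 / 0.72 = 22920 s = 6.366 h.
Half-life 16.4 h → k = ln 2 / 16.4 = 0.04227 h⁻¹ = 1.014 d⁻¹.
After decay, C = 3.510 × e^(−kt) = 3.510 × 0.7641 = 2.682 mg/L.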